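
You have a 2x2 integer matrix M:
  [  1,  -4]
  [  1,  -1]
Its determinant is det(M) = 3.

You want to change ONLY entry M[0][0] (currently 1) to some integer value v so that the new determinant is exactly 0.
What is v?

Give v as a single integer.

det is linear in entry M[0][0]: det = old_det + (v - 1) * C_00
Cofactor C_00 = -1
Want det = 0: 3 + (v - 1) * -1 = 0
  (v - 1) = -3 / -1 = 3
  v = 1 + (3) = 4

Answer: 4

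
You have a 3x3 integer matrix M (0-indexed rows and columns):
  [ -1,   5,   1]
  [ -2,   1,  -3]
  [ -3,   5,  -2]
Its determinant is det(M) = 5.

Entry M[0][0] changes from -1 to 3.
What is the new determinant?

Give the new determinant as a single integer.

Answer: 57

Derivation:
det is linear in row 0: changing M[0][0] by delta changes det by delta * cofactor(0,0).
Cofactor C_00 = (-1)^(0+0) * minor(0,0) = 13
Entry delta = 3 - -1 = 4
Det delta = 4 * 13 = 52
New det = 5 + 52 = 57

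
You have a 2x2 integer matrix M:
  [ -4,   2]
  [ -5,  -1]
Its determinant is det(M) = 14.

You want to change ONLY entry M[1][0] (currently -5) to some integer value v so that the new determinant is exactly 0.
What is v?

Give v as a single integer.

det is linear in entry M[1][0]: det = old_det + (v - -5) * C_10
Cofactor C_10 = -2
Want det = 0: 14 + (v - -5) * -2 = 0
  (v - -5) = -14 / -2 = 7
  v = -5 + (7) = 2

Answer: 2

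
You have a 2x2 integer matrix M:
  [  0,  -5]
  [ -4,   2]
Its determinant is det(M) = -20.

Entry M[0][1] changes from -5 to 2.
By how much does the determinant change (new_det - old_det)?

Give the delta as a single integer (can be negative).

Answer: 28

Derivation:
Cofactor C_01 = 4
Entry delta = 2 - -5 = 7
Det delta = entry_delta * cofactor = 7 * 4 = 28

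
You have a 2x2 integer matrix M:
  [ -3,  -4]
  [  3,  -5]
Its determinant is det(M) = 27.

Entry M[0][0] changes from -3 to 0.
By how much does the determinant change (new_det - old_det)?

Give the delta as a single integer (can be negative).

Cofactor C_00 = -5
Entry delta = 0 - -3 = 3
Det delta = entry_delta * cofactor = 3 * -5 = -15

Answer: -15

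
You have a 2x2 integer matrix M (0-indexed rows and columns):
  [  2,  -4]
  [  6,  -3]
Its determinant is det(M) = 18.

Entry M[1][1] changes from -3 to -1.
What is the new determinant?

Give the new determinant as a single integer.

Answer: 22

Derivation:
det is linear in row 1: changing M[1][1] by delta changes det by delta * cofactor(1,1).
Cofactor C_11 = (-1)^(1+1) * minor(1,1) = 2
Entry delta = -1 - -3 = 2
Det delta = 2 * 2 = 4
New det = 18 + 4 = 22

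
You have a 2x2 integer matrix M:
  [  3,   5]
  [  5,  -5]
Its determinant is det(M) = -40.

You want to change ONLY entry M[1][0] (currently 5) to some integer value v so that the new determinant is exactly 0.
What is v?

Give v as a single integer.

det is linear in entry M[1][0]: det = old_det + (v - 5) * C_10
Cofactor C_10 = -5
Want det = 0: -40 + (v - 5) * -5 = 0
  (v - 5) = 40 / -5 = -8
  v = 5 + (-8) = -3

Answer: -3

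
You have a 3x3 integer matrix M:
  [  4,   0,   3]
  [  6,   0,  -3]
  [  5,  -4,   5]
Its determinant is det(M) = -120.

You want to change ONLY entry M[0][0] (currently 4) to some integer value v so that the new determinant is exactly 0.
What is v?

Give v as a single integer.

det is linear in entry M[0][0]: det = old_det + (v - 4) * C_00
Cofactor C_00 = -12
Want det = 0: -120 + (v - 4) * -12 = 0
  (v - 4) = 120 / -12 = -10
  v = 4 + (-10) = -6

Answer: -6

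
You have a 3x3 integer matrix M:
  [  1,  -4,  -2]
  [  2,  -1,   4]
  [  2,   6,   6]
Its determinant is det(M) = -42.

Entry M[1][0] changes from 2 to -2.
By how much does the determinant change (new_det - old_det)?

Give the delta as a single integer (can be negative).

Answer: -48

Derivation:
Cofactor C_10 = 12
Entry delta = -2 - 2 = -4
Det delta = entry_delta * cofactor = -4 * 12 = -48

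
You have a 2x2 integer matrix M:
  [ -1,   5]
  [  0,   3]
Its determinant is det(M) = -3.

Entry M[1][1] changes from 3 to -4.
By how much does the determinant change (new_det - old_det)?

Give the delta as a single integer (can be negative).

Cofactor C_11 = -1
Entry delta = -4 - 3 = -7
Det delta = entry_delta * cofactor = -7 * -1 = 7

Answer: 7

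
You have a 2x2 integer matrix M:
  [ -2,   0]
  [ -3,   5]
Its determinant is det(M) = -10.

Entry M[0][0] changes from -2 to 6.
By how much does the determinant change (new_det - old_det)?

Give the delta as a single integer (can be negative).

Cofactor C_00 = 5
Entry delta = 6 - -2 = 8
Det delta = entry_delta * cofactor = 8 * 5 = 40

Answer: 40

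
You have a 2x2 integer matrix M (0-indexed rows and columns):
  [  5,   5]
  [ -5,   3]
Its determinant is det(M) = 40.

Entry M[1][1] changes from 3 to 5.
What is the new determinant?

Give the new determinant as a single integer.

Answer: 50

Derivation:
det is linear in row 1: changing M[1][1] by delta changes det by delta * cofactor(1,1).
Cofactor C_11 = (-1)^(1+1) * minor(1,1) = 5
Entry delta = 5 - 3 = 2
Det delta = 2 * 5 = 10
New det = 40 + 10 = 50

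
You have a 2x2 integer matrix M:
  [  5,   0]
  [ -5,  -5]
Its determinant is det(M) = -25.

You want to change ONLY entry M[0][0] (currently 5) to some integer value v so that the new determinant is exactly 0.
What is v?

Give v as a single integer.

Answer: 0

Derivation:
det is linear in entry M[0][0]: det = old_det + (v - 5) * C_00
Cofactor C_00 = -5
Want det = 0: -25 + (v - 5) * -5 = 0
  (v - 5) = 25 / -5 = -5
  v = 5 + (-5) = 0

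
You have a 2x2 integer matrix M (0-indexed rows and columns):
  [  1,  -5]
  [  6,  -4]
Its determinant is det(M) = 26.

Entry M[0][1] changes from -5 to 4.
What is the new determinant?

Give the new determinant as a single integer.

det is linear in row 0: changing M[0][1] by delta changes det by delta * cofactor(0,1).
Cofactor C_01 = (-1)^(0+1) * minor(0,1) = -6
Entry delta = 4 - -5 = 9
Det delta = 9 * -6 = -54
New det = 26 + -54 = -28

Answer: -28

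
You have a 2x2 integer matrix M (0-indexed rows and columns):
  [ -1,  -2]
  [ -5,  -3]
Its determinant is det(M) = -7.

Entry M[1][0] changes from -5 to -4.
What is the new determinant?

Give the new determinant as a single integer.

Answer: -5

Derivation:
det is linear in row 1: changing M[1][0] by delta changes det by delta * cofactor(1,0).
Cofactor C_10 = (-1)^(1+0) * minor(1,0) = 2
Entry delta = -4 - -5 = 1
Det delta = 1 * 2 = 2
New det = -7 + 2 = -5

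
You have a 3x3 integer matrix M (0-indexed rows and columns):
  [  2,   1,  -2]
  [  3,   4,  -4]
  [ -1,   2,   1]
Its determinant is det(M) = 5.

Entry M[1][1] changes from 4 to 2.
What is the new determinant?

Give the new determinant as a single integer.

Answer: 5

Derivation:
det is linear in row 1: changing M[1][1] by delta changes det by delta * cofactor(1,1).
Cofactor C_11 = (-1)^(1+1) * minor(1,1) = 0
Entry delta = 2 - 4 = -2
Det delta = -2 * 0 = 0
New det = 5 + 0 = 5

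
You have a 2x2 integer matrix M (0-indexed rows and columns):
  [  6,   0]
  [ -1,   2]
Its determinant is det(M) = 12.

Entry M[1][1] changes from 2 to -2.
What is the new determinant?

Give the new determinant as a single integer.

det is linear in row 1: changing M[1][1] by delta changes det by delta * cofactor(1,1).
Cofactor C_11 = (-1)^(1+1) * minor(1,1) = 6
Entry delta = -2 - 2 = -4
Det delta = -4 * 6 = -24
New det = 12 + -24 = -12

Answer: -12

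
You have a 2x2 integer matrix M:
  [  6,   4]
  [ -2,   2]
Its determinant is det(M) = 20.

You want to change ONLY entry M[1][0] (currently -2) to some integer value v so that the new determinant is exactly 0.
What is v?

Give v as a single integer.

Answer: 3

Derivation:
det is linear in entry M[1][0]: det = old_det + (v - -2) * C_10
Cofactor C_10 = -4
Want det = 0: 20 + (v - -2) * -4 = 0
  (v - -2) = -20 / -4 = 5
  v = -2 + (5) = 3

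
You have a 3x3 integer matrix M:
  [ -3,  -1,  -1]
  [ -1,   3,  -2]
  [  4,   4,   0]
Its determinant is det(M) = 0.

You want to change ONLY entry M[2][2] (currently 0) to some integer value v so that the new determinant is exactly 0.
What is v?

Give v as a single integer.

Answer: 0

Derivation:
det is linear in entry M[2][2]: det = old_det + (v - 0) * C_22
Cofactor C_22 = -10
Want det = 0: 0 + (v - 0) * -10 = 0
  (v - 0) = 0 / -10 = 0
  v = 0 + (0) = 0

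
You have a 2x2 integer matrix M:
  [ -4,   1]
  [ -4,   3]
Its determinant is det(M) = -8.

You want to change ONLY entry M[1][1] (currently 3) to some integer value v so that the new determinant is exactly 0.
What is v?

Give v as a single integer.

det is linear in entry M[1][1]: det = old_det + (v - 3) * C_11
Cofactor C_11 = -4
Want det = 0: -8 + (v - 3) * -4 = 0
  (v - 3) = 8 / -4 = -2
  v = 3 + (-2) = 1

Answer: 1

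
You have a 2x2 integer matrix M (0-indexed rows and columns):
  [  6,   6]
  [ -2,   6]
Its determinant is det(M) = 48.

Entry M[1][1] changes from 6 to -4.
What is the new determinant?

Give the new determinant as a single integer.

det is linear in row 1: changing M[1][1] by delta changes det by delta * cofactor(1,1).
Cofactor C_11 = (-1)^(1+1) * minor(1,1) = 6
Entry delta = -4 - 6 = -10
Det delta = -10 * 6 = -60
New det = 48 + -60 = -12

Answer: -12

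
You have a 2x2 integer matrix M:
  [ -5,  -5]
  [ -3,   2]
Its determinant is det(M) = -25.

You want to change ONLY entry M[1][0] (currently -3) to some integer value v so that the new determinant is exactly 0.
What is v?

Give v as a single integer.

det is linear in entry M[1][0]: det = old_det + (v - -3) * C_10
Cofactor C_10 = 5
Want det = 0: -25 + (v - -3) * 5 = 0
  (v - -3) = 25 / 5 = 5
  v = -3 + (5) = 2

Answer: 2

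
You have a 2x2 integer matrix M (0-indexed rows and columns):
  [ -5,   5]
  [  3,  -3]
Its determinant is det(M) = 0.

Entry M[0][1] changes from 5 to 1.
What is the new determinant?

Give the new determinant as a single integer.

det is linear in row 0: changing M[0][1] by delta changes det by delta * cofactor(0,1).
Cofactor C_01 = (-1)^(0+1) * minor(0,1) = -3
Entry delta = 1 - 5 = -4
Det delta = -4 * -3 = 12
New det = 0 + 12 = 12

Answer: 12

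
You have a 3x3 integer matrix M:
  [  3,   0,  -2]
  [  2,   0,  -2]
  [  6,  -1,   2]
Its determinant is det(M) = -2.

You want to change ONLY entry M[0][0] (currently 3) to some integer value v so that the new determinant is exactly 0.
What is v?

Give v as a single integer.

det is linear in entry M[0][0]: det = old_det + (v - 3) * C_00
Cofactor C_00 = -2
Want det = 0: -2 + (v - 3) * -2 = 0
  (v - 3) = 2 / -2 = -1
  v = 3 + (-1) = 2

Answer: 2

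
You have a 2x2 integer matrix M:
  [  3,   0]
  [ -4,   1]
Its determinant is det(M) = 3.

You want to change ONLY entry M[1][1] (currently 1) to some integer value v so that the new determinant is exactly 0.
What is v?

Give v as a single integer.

Answer: 0

Derivation:
det is linear in entry M[1][1]: det = old_det + (v - 1) * C_11
Cofactor C_11 = 3
Want det = 0: 3 + (v - 1) * 3 = 0
  (v - 1) = -3 / 3 = -1
  v = 1 + (-1) = 0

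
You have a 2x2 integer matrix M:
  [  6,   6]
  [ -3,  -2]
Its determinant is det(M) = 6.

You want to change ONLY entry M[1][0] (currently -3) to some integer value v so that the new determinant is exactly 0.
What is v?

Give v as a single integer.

det is linear in entry M[1][0]: det = old_det + (v - -3) * C_10
Cofactor C_10 = -6
Want det = 0: 6 + (v - -3) * -6 = 0
  (v - -3) = -6 / -6 = 1
  v = -3 + (1) = -2

Answer: -2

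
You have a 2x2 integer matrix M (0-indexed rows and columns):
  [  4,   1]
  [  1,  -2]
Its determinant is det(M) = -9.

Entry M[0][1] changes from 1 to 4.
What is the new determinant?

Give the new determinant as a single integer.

Answer: -12

Derivation:
det is linear in row 0: changing M[0][1] by delta changes det by delta * cofactor(0,1).
Cofactor C_01 = (-1)^(0+1) * minor(0,1) = -1
Entry delta = 4 - 1 = 3
Det delta = 3 * -1 = -3
New det = -9 + -3 = -12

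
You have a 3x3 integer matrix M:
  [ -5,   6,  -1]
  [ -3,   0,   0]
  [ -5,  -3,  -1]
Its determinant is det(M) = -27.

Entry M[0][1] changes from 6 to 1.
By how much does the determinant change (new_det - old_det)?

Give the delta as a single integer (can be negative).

Answer: 15

Derivation:
Cofactor C_01 = -3
Entry delta = 1 - 6 = -5
Det delta = entry_delta * cofactor = -5 * -3 = 15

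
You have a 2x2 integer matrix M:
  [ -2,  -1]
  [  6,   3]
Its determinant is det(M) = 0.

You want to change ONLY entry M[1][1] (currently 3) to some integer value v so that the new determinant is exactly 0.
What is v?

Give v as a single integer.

det is linear in entry M[1][1]: det = old_det + (v - 3) * C_11
Cofactor C_11 = -2
Want det = 0: 0 + (v - 3) * -2 = 0
  (v - 3) = 0 / -2 = 0
  v = 3 + (0) = 3

Answer: 3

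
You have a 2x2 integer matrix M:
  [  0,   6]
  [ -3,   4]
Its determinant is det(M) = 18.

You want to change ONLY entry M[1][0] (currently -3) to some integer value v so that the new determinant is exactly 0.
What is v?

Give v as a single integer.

Answer: 0

Derivation:
det is linear in entry M[1][0]: det = old_det + (v - -3) * C_10
Cofactor C_10 = -6
Want det = 0: 18 + (v - -3) * -6 = 0
  (v - -3) = -18 / -6 = 3
  v = -3 + (3) = 0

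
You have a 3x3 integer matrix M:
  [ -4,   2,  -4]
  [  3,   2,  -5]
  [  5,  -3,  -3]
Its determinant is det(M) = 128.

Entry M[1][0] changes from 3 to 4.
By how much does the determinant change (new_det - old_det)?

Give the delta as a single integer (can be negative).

Cofactor C_10 = 18
Entry delta = 4 - 3 = 1
Det delta = entry_delta * cofactor = 1 * 18 = 18

Answer: 18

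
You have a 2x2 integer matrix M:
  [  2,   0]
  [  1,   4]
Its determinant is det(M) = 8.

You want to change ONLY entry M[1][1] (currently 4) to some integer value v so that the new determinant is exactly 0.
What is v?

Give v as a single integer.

det is linear in entry M[1][1]: det = old_det + (v - 4) * C_11
Cofactor C_11 = 2
Want det = 0: 8 + (v - 4) * 2 = 0
  (v - 4) = -8 / 2 = -4
  v = 4 + (-4) = 0

Answer: 0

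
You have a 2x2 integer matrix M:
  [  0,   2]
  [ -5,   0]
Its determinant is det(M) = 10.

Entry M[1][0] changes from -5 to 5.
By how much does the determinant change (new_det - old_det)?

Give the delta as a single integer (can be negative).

Answer: -20

Derivation:
Cofactor C_10 = -2
Entry delta = 5 - -5 = 10
Det delta = entry_delta * cofactor = 10 * -2 = -20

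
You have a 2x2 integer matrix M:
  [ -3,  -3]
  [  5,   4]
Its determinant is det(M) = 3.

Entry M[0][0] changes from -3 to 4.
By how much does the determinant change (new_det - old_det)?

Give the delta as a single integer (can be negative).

Cofactor C_00 = 4
Entry delta = 4 - -3 = 7
Det delta = entry_delta * cofactor = 7 * 4 = 28

Answer: 28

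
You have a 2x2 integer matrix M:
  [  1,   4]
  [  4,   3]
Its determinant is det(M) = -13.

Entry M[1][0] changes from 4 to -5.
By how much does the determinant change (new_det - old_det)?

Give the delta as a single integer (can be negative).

Answer: 36

Derivation:
Cofactor C_10 = -4
Entry delta = -5 - 4 = -9
Det delta = entry_delta * cofactor = -9 * -4 = 36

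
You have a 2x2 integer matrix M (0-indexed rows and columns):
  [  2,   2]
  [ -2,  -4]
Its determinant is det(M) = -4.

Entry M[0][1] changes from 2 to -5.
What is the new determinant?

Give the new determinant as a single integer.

Answer: -18

Derivation:
det is linear in row 0: changing M[0][1] by delta changes det by delta * cofactor(0,1).
Cofactor C_01 = (-1)^(0+1) * minor(0,1) = 2
Entry delta = -5 - 2 = -7
Det delta = -7 * 2 = -14
New det = -4 + -14 = -18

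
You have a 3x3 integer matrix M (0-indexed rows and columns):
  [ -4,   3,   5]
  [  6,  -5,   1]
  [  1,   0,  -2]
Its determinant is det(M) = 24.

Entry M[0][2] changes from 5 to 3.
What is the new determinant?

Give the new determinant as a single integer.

det is linear in row 0: changing M[0][2] by delta changes det by delta * cofactor(0,2).
Cofactor C_02 = (-1)^(0+2) * minor(0,2) = 5
Entry delta = 3 - 5 = -2
Det delta = -2 * 5 = -10
New det = 24 + -10 = 14

Answer: 14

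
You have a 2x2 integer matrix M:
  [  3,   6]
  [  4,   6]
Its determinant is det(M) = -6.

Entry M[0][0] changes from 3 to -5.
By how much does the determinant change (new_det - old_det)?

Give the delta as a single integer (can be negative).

Cofactor C_00 = 6
Entry delta = -5 - 3 = -8
Det delta = entry_delta * cofactor = -8 * 6 = -48

Answer: -48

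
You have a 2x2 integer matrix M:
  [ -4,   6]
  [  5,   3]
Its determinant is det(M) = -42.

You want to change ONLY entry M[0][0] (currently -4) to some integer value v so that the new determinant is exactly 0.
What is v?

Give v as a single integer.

Answer: 10

Derivation:
det is linear in entry M[0][0]: det = old_det + (v - -4) * C_00
Cofactor C_00 = 3
Want det = 0: -42 + (v - -4) * 3 = 0
  (v - -4) = 42 / 3 = 14
  v = -4 + (14) = 10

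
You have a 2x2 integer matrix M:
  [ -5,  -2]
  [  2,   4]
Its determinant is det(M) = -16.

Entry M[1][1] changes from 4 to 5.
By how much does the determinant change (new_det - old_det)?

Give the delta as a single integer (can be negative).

Cofactor C_11 = -5
Entry delta = 5 - 4 = 1
Det delta = entry_delta * cofactor = 1 * -5 = -5

Answer: -5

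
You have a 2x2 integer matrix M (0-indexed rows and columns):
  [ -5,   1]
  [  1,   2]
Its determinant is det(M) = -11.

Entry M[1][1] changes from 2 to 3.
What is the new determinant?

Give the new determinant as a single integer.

Answer: -16

Derivation:
det is linear in row 1: changing M[1][1] by delta changes det by delta * cofactor(1,1).
Cofactor C_11 = (-1)^(1+1) * minor(1,1) = -5
Entry delta = 3 - 2 = 1
Det delta = 1 * -5 = -5
New det = -11 + -5 = -16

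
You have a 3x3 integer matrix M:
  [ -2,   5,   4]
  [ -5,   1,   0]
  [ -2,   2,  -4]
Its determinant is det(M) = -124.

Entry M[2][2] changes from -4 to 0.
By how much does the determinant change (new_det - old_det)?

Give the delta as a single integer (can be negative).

Cofactor C_22 = 23
Entry delta = 0 - -4 = 4
Det delta = entry_delta * cofactor = 4 * 23 = 92

Answer: 92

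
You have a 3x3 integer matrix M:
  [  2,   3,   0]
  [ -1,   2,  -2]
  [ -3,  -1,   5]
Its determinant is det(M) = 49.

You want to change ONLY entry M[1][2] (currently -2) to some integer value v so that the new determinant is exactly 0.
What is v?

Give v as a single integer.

Answer: 5

Derivation:
det is linear in entry M[1][2]: det = old_det + (v - -2) * C_12
Cofactor C_12 = -7
Want det = 0: 49 + (v - -2) * -7 = 0
  (v - -2) = -49 / -7 = 7
  v = -2 + (7) = 5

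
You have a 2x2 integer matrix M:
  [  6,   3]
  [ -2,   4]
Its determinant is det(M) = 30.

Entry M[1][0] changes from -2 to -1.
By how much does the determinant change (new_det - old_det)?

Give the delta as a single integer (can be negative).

Cofactor C_10 = -3
Entry delta = -1 - -2 = 1
Det delta = entry_delta * cofactor = 1 * -3 = -3

Answer: -3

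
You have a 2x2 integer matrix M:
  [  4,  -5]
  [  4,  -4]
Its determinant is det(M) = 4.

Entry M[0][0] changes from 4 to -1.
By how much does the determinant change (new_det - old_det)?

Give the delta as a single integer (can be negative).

Answer: 20

Derivation:
Cofactor C_00 = -4
Entry delta = -1 - 4 = -5
Det delta = entry_delta * cofactor = -5 * -4 = 20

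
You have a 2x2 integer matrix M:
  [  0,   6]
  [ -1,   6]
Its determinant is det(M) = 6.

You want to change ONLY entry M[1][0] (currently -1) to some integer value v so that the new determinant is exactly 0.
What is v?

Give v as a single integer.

Answer: 0

Derivation:
det is linear in entry M[1][0]: det = old_det + (v - -1) * C_10
Cofactor C_10 = -6
Want det = 0: 6 + (v - -1) * -6 = 0
  (v - -1) = -6 / -6 = 1
  v = -1 + (1) = 0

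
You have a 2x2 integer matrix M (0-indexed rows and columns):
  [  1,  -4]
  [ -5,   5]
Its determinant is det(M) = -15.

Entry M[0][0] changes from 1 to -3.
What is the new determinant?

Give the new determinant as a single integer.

Answer: -35

Derivation:
det is linear in row 0: changing M[0][0] by delta changes det by delta * cofactor(0,0).
Cofactor C_00 = (-1)^(0+0) * minor(0,0) = 5
Entry delta = -3 - 1 = -4
Det delta = -4 * 5 = -20
New det = -15 + -20 = -35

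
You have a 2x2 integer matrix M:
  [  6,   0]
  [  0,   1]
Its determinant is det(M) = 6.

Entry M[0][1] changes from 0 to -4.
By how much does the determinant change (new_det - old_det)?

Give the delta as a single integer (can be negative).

Cofactor C_01 = 0
Entry delta = -4 - 0 = -4
Det delta = entry_delta * cofactor = -4 * 0 = 0

Answer: 0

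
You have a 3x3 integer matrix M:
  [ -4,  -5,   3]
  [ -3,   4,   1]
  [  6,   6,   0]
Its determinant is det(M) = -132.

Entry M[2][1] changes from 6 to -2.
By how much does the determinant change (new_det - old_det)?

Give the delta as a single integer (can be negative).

Answer: 40

Derivation:
Cofactor C_21 = -5
Entry delta = -2 - 6 = -8
Det delta = entry_delta * cofactor = -8 * -5 = 40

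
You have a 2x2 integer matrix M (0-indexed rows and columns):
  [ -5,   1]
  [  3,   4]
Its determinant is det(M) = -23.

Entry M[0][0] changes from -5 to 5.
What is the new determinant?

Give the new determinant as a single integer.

Answer: 17

Derivation:
det is linear in row 0: changing M[0][0] by delta changes det by delta * cofactor(0,0).
Cofactor C_00 = (-1)^(0+0) * minor(0,0) = 4
Entry delta = 5 - -5 = 10
Det delta = 10 * 4 = 40
New det = -23 + 40 = 17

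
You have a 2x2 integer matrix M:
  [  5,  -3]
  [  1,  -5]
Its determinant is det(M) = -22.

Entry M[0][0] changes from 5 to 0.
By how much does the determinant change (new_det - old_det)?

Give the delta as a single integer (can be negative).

Cofactor C_00 = -5
Entry delta = 0 - 5 = -5
Det delta = entry_delta * cofactor = -5 * -5 = 25

Answer: 25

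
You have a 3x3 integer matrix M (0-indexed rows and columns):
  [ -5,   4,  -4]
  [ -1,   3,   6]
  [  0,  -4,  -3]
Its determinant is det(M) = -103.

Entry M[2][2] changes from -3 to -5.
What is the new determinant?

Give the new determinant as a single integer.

det is linear in row 2: changing M[2][2] by delta changes det by delta * cofactor(2,2).
Cofactor C_22 = (-1)^(2+2) * minor(2,2) = -11
Entry delta = -5 - -3 = -2
Det delta = -2 * -11 = 22
New det = -103 + 22 = -81

Answer: -81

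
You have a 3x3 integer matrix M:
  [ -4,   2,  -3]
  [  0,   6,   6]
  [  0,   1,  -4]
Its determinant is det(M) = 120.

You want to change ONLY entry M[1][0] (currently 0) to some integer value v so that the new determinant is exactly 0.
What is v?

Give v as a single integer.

det is linear in entry M[1][0]: det = old_det + (v - 0) * C_10
Cofactor C_10 = 5
Want det = 0: 120 + (v - 0) * 5 = 0
  (v - 0) = -120 / 5 = -24
  v = 0 + (-24) = -24

Answer: -24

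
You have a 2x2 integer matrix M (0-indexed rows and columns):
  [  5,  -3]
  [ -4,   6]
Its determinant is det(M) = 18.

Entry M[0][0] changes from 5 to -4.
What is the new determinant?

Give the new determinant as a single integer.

det is linear in row 0: changing M[0][0] by delta changes det by delta * cofactor(0,0).
Cofactor C_00 = (-1)^(0+0) * minor(0,0) = 6
Entry delta = -4 - 5 = -9
Det delta = -9 * 6 = -54
New det = 18 + -54 = -36

Answer: -36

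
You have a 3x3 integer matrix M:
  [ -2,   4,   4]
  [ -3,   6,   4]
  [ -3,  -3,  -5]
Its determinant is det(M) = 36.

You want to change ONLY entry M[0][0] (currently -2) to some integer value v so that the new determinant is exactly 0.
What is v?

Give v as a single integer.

Answer: 0

Derivation:
det is linear in entry M[0][0]: det = old_det + (v - -2) * C_00
Cofactor C_00 = -18
Want det = 0: 36 + (v - -2) * -18 = 0
  (v - -2) = -36 / -18 = 2
  v = -2 + (2) = 0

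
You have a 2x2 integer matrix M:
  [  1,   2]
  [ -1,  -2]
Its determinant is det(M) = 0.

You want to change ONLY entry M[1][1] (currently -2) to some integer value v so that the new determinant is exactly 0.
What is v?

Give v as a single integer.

Answer: -2

Derivation:
det is linear in entry M[1][1]: det = old_det + (v - -2) * C_11
Cofactor C_11 = 1
Want det = 0: 0 + (v - -2) * 1 = 0
  (v - -2) = 0 / 1 = 0
  v = -2 + (0) = -2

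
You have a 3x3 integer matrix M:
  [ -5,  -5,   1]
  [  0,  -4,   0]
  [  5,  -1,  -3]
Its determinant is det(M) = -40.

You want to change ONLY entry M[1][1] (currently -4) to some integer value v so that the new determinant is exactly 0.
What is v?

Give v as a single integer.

det is linear in entry M[1][1]: det = old_det + (v - -4) * C_11
Cofactor C_11 = 10
Want det = 0: -40 + (v - -4) * 10 = 0
  (v - -4) = 40 / 10 = 4
  v = -4 + (4) = 0

Answer: 0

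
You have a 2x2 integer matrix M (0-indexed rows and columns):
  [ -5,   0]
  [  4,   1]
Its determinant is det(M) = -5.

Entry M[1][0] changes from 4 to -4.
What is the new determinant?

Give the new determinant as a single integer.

det is linear in row 1: changing M[1][0] by delta changes det by delta * cofactor(1,0).
Cofactor C_10 = (-1)^(1+0) * minor(1,0) = 0
Entry delta = -4 - 4 = -8
Det delta = -8 * 0 = 0
New det = -5 + 0 = -5

Answer: -5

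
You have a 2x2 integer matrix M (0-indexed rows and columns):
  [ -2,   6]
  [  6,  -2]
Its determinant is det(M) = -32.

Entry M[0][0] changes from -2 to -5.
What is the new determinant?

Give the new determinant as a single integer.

Answer: -26

Derivation:
det is linear in row 0: changing M[0][0] by delta changes det by delta * cofactor(0,0).
Cofactor C_00 = (-1)^(0+0) * minor(0,0) = -2
Entry delta = -5 - -2 = -3
Det delta = -3 * -2 = 6
New det = -32 + 6 = -26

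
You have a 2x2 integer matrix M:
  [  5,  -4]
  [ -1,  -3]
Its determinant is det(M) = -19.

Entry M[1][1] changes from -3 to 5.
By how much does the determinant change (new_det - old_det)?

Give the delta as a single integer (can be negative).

Cofactor C_11 = 5
Entry delta = 5 - -3 = 8
Det delta = entry_delta * cofactor = 8 * 5 = 40

Answer: 40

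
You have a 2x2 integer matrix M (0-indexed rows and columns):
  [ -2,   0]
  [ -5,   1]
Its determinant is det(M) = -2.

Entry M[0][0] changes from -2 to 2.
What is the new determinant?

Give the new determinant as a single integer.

Answer: 2

Derivation:
det is linear in row 0: changing M[0][0] by delta changes det by delta * cofactor(0,0).
Cofactor C_00 = (-1)^(0+0) * minor(0,0) = 1
Entry delta = 2 - -2 = 4
Det delta = 4 * 1 = 4
New det = -2 + 4 = 2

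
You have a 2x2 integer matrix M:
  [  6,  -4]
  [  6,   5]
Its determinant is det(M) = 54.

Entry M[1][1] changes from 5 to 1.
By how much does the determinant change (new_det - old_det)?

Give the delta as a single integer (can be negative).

Cofactor C_11 = 6
Entry delta = 1 - 5 = -4
Det delta = entry_delta * cofactor = -4 * 6 = -24

Answer: -24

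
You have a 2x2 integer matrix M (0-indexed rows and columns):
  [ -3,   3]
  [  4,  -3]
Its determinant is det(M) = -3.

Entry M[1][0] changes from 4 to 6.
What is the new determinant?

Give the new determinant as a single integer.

det is linear in row 1: changing M[1][0] by delta changes det by delta * cofactor(1,0).
Cofactor C_10 = (-1)^(1+0) * minor(1,0) = -3
Entry delta = 6 - 4 = 2
Det delta = 2 * -3 = -6
New det = -3 + -6 = -9

Answer: -9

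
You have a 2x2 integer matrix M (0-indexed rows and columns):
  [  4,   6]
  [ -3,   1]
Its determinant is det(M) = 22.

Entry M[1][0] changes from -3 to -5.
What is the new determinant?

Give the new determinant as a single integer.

Answer: 34

Derivation:
det is linear in row 1: changing M[1][0] by delta changes det by delta * cofactor(1,0).
Cofactor C_10 = (-1)^(1+0) * minor(1,0) = -6
Entry delta = -5 - -3 = -2
Det delta = -2 * -6 = 12
New det = 22 + 12 = 34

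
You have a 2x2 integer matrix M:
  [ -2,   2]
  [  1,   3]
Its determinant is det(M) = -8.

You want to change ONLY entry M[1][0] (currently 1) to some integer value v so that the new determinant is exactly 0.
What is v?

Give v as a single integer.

Answer: -3

Derivation:
det is linear in entry M[1][0]: det = old_det + (v - 1) * C_10
Cofactor C_10 = -2
Want det = 0: -8 + (v - 1) * -2 = 0
  (v - 1) = 8 / -2 = -4
  v = 1 + (-4) = -3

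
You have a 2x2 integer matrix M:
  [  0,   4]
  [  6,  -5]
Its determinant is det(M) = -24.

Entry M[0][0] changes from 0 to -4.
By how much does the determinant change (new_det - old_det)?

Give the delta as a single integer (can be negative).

Answer: 20

Derivation:
Cofactor C_00 = -5
Entry delta = -4 - 0 = -4
Det delta = entry_delta * cofactor = -4 * -5 = 20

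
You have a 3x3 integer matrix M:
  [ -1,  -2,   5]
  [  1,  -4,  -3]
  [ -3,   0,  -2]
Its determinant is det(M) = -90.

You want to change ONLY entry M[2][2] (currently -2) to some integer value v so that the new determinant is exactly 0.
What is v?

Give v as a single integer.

Answer: 13

Derivation:
det is linear in entry M[2][2]: det = old_det + (v - -2) * C_22
Cofactor C_22 = 6
Want det = 0: -90 + (v - -2) * 6 = 0
  (v - -2) = 90 / 6 = 15
  v = -2 + (15) = 13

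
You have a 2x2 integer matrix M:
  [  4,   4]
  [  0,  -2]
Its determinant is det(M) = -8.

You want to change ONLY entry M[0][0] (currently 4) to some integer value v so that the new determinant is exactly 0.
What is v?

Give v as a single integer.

Answer: 0

Derivation:
det is linear in entry M[0][0]: det = old_det + (v - 4) * C_00
Cofactor C_00 = -2
Want det = 0: -8 + (v - 4) * -2 = 0
  (v - 4) = 8 / -2 = -4
  v = 4 + (-4) = 0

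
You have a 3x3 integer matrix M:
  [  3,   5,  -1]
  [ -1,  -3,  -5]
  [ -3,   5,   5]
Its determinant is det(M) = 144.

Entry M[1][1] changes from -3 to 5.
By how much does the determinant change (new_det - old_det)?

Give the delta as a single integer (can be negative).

Answer: 96

Derivation:
Cofactor C_11 = 12
Entry delta = 5 - -3 = 8
Det delta = entry_delta * cofactor = 8 * 12 = 96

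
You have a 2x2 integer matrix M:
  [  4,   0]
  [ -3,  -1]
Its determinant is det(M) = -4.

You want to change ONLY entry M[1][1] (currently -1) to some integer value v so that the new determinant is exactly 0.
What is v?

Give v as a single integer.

Answer: 0

Derivation:
det is linear in entry M[1][1]: det = old_det + (v - -1) * C_11
Cofactor C_11 = 4
Want det = 0: -4 + (v - -1) * 4 = 0
  (v - -1) = 4 / 4 = 1
  v = -1 + (1) = 0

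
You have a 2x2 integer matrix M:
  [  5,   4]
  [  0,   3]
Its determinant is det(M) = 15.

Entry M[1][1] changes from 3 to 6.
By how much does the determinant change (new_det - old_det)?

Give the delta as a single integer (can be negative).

Cofactor C_11 = 5
Entry delta = 6 - 3 = 3
Det delta = entry_delta * cofactor = 3 * 5 = 15

Answer: 15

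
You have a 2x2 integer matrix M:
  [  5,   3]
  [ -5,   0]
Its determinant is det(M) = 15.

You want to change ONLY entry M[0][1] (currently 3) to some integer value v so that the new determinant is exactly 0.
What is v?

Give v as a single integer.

Answer: 0

Derivation:
det is linear in entry M[0][1]: det = old_det + (v - 3) * C_01
Cofactor C_01 = 5
Want det = 0: 15 + (v - 3) * 5 = 0
  (v - 3) = -15 / 5 = -3
  v = 3 + (-3) = 0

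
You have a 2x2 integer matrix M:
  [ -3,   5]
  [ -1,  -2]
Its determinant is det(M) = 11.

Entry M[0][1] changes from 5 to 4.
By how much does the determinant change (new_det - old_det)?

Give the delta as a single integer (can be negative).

Answer: -1

Derivation:
Cofactor C_01 = 1
Entry delta = 4 - 5 = -1
Det delta = entry_delta * cofactor = -1 * 1 = -1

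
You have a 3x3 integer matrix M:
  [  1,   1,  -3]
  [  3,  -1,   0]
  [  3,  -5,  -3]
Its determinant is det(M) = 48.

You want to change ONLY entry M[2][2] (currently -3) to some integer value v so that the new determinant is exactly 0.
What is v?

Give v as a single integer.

Answer: 9

Derivation:
det is linear in entry M[2][2]: det = old_det + (v - -3) * C_22
Cofactor C_22 = -4
Want det = 0: 48 + (v - -3) * -4 = 0
  (v - -3) = -48 / -4 = 12
  v = -3 + (12) = 9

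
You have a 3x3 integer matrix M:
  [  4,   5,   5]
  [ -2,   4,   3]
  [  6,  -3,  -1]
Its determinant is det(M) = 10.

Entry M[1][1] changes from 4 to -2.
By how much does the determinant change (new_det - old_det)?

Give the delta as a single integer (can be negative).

Answer: 204

Derivation:
Cofactor C_11 = -34
Entry delta = -2 - 4 = -6
Det delta = entry_delta * cofactor = -6 * -34 = 204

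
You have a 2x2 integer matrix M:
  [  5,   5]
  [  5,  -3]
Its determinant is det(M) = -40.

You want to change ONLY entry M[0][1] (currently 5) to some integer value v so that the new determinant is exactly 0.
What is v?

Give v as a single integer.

det is linear in entry M[0][1]: det = old_det + (v - 5) * C_01
Cofactor C_01 = -5
Want det = 0: -40 + (v - 5) * -5 = 0
  (v - 5) = 40 / -5 = -8
  v = 5 + (-8) = -3

Answer: -3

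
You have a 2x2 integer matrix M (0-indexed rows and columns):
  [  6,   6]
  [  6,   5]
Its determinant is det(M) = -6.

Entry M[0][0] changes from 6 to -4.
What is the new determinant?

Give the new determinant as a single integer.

det is linear in row 0: changing M[0][0] by delta changes det by delta * cofactor(0,0).
Cofactor C_00 = (-1)^(0+0) * minor(0,0) = 5
Entry delta = -4 - 6 = -10
Det delta = -10 * 5 = -50
New det = -6 + -50 = -56

Answer: -56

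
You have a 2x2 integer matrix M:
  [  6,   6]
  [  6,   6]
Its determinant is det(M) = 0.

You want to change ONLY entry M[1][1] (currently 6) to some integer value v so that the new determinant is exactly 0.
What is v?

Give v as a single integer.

det is linear in entry M[1][1]: det = old_det + (v - 6) * C_11
Cofactor C_11 = 6
Want det = 0: 0 + (v - 6) * 6 = 0
  (v - 6) = 0 / 6 = 0
  v = 6 + (0) = 6

Answer: 6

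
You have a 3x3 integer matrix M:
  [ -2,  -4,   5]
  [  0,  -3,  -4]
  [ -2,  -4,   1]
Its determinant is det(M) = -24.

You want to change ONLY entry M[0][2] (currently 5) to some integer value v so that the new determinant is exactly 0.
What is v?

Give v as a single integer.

Answer: 1

Derivation:
det is linear in entry M[0][2]: det = old_det + (v - 5) * C_02
Cofactor C_02 = -6
Want det = 0: -24 + (v - 5) * -6 = 0
  (v - 5) = 24 / -6 = -4
  v = 5 + (-4) = 1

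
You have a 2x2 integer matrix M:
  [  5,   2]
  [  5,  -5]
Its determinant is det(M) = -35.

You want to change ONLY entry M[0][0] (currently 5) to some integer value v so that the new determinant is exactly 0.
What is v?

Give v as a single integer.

Answer: -2

Derivation:
det is linear in entry M[0][0]: det = old_det + (v - 5) * C_00
Cofactor C_00 = -5
Want det = 0: -35 + (v - 5) * -5 = 0
  (v - 5) = 35 / -5 = -7
  v = 5 + (-7) = -2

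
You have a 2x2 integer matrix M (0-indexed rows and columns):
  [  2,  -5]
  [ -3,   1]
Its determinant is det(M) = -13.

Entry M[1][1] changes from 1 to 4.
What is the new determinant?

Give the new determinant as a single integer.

Answer: -7

Derivation:
det is linear in row 1: changing M[1][1] by delta changes det by delta * cofactor(1,1).
Cofactor C_11 = (-1)^(1+1) * minor(1,1) = 2
Entry delta = 4 - 1 = 3
Det delta = 3 * 2 = 6
New det = -13 + 6 = -7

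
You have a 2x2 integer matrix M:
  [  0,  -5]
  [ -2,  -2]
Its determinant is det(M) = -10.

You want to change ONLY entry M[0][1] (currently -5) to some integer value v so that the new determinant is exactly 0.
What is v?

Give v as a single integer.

Answer: 0

Derivation:
det is linear in entry M[0][1]: det = old_det + (v - -5) * C_01
Cofactor C_01 = 2
Want det = 0: -10 + (v - -5) * 2 = 0
  (v - -5) = 10 / 2 = 5
  v = -5 + (5) = 0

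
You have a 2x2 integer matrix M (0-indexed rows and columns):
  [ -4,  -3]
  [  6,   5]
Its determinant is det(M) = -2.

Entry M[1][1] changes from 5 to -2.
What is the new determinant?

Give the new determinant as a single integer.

Answer: 26

Derivation:
det is linear in row 1: changing M[1][1] by delta changes det by delta * cofactor(1,1).
Cofactor C_11 = (-1)^(1+1) * minor(1,1) = -4
Entry delta = -2 - 5 = -7
Det delta = -7 * -4 = 28
New det = -2 + 28 = 26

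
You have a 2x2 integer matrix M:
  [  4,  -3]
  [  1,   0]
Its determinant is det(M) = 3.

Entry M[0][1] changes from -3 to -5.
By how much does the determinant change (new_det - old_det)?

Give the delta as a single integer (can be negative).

Cofactor C_01 = -1
Entry delta = -5 - -3 = -2
Det delta = entry_delta * cofactor = -2 * -1 = 2

Answer: 2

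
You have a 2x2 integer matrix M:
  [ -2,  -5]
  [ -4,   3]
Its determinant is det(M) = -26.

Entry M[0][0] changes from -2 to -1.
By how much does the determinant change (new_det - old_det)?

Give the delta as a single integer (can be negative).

Cofactor C_00 = 3
Entry delta = -1 - -2 = 1
Det delta = entry_delta * cofactor = 1 * 3 = 3

Answer: 3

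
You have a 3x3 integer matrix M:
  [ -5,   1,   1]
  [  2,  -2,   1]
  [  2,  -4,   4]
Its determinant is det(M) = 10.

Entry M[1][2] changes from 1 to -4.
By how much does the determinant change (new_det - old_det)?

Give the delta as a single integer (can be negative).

Cofactor C_12 = -18
Entry delta = -4 - 1 = -5
Det delta = entry_delta * cofactor = -5 * -18 = 90

Answer: 90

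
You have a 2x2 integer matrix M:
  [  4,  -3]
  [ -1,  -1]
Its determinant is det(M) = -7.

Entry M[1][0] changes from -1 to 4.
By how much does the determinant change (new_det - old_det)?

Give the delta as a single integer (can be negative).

Cofactor C_10 = 3
Entry delta = 4 - -1 = 5
Det delta = entry_delta * cofactor = 5 * 3 = 15

Answer: 15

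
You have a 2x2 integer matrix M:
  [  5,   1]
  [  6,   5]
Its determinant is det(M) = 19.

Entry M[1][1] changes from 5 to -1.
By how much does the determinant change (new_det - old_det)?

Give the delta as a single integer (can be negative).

Cofactor C_11 = 5
Entry delta = -1 - 5 = -6
Det delta = entry_delta * cofactor = -6 * 5 = -30

Answer: -30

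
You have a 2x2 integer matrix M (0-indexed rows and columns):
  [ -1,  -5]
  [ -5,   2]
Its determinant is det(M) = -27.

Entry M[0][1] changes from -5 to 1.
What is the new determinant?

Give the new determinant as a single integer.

det is linear in row 0: changing M[0][1] by delta changes det by delta * cofactor(0,1).
Cofactor C_01 = (-1)^(0+1) * minor(0,1) = 5
Entry delta = 1 - -5 = 6
Det delta = 6 * 5 = 30
New det = -27 + 30 = 3

Answer: 3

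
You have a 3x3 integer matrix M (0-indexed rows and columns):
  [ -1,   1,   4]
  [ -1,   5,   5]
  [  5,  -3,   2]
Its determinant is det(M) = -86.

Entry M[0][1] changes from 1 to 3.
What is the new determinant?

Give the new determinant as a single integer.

Answer: -32

Derivation:
det is linear in row 0: changing M[0][1] by delta changes det by delta * cofactor(0,1).
Cofactor C_01 = (-1)^(0+1) * minor(0,1) = 27
Entry delta = 3 - 1 = 2
Det delta = 2 * 27 = 54
New det = -86 + 54 = -32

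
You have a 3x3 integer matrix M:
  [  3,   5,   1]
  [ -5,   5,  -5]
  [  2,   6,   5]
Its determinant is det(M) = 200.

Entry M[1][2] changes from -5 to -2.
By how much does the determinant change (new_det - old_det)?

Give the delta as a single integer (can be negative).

Cofactor C_12 = -8
Entry delta = -2 - -5 = 3
Det delta = entry_delta * cofactor = 3 * -8 = -24

Answer: -24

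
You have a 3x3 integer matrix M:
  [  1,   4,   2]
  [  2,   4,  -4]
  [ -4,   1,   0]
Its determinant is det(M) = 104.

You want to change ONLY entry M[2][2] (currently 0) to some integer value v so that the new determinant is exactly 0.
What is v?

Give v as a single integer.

Answer: 26

Derivation:
det is linear in entry M[2][2]: det = old_det + (v - 0) * C_22
Cofactor C_22 = -4
Want det = 0: 104 + (v - 0) * -4 = 0
  (v - 0) = -104 / -4 = 26
  v = 0 + (26) = 26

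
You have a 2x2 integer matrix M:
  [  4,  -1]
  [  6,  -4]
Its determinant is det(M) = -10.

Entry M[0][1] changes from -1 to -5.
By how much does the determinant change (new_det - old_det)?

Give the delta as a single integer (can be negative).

Answer: 24

Derivation:
Cofactor C_01 = -6
Entry delta = -5 - -1 = -4
Det delta = entry_delta * cofactor = -4 * -6 = 24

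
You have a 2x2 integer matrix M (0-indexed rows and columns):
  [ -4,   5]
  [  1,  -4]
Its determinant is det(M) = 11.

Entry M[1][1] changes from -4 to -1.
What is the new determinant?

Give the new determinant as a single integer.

Answer: -1

Derivation:
det is linear in row 1: changing M[1][1] by delta changes det by delta * cofactor(1,1).
Cofactor C_11 = (-1)^(1+1) * minor(1,1) = -4
Entry delta = -1 - -4 = 3
Det delta = 3 * -4 = -12
New det = 11 + -12 = -1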